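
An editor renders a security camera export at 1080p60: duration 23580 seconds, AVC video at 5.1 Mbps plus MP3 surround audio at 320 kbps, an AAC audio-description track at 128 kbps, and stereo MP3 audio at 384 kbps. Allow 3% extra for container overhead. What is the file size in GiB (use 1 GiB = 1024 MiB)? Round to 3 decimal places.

Audio total: 320 + 128 + 384 = 832 kbps = 0.832 Mbps.
Total bitrate: 5.1 + 0.832 = 5.932 Mbps.
Stream data: 5.932 Mbps × 23580 s = 139876.6 Mb.
With 3% container overhead: ×1.03.
144,073 Mb = 18,009,107,100 bytes ÷ 1,073,741,824 = 16.77 GiB.

16.772 GiB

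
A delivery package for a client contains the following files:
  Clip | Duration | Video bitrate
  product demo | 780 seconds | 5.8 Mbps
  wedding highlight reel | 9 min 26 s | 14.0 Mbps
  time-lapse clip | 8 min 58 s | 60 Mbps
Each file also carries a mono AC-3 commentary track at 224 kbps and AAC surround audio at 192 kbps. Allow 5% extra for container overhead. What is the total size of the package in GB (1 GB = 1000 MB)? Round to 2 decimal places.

Audio total: 224 + 192 = 416 kbps = 0.416 Mbps.
product demo: 6.216 Mbps × 780 s × 1.05 = 5090.9 Mb
wedding highlight reel: 14.416 Mbps × 566 s × 1.05 = 8567.4 Mb
time-lapse clip: 60.416 Mbps × 538 s × 1.05 = 34129.0 Mb
Total: 47787.3 Mb = 5973.4 MB.
= 5.973 GB.

5.97 GB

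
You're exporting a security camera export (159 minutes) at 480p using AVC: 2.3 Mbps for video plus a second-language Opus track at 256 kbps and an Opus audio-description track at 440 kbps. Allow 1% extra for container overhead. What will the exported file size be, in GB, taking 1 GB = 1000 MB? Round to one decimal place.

3.6 GB

159 min = 9540 s
Audio total: 256 + 440 = 696 kbps = 0.696 Mbps.
Total bitrate: 2.3 + 0.696 = 2.996 Mbps.
Stream data: 2.996 Mbps × 9540 s = 28581.8 Mb.
With 1% container overhead: ×1.01.
28,868 Mb ÷ 8 = 3,608 MB → 3.608 GB.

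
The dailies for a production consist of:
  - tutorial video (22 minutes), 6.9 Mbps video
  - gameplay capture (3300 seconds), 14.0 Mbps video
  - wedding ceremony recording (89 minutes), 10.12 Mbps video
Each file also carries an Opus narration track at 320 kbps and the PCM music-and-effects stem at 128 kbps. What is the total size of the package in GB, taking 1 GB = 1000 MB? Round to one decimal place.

14.2 GB

Audio total: 320 + 128 = 448 kbps = 0.448 Mbps.
tutorial video: 7.348 Mbps × 1320 s = 9699.4 Mb
gameplay capture: 14.448 Mbps × 3300 s = 47678.4 Mb
wedding ceremony recording: 10.568 Mbps × 5340 s = 56433.1 Mb
Total: 113810.9 Mb = 14226.4 MB.
= 14.23 GB.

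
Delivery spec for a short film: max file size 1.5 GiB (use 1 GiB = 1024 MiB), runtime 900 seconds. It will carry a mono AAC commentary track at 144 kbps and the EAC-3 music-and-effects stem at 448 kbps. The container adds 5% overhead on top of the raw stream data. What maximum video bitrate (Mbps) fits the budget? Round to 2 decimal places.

13.04 Mbps

Budget: 1.5 GiB = 12884.9 Mb.
Stream payload after overhead: 12884.9 / 1.05 = 12271.3 Mb.
Total bitrate budget: 12271.3 Mb / 900 s = 13.635 Mbps.
Audio total: 144 + 448 = 592 kbps = 0.592 Mbps.
Video: 13.635 − 0.592 = 13.043 Mbps.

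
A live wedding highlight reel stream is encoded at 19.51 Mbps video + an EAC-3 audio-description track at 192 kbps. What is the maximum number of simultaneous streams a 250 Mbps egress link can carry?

Audio: 192 kbps = 0.192 Mbps.
Per-viewer media rate: 19.702 Mbps.
250 Mbps = 250.0 Mbps; 250.0 / 19.702 = 12.69 → 12 viewers.

12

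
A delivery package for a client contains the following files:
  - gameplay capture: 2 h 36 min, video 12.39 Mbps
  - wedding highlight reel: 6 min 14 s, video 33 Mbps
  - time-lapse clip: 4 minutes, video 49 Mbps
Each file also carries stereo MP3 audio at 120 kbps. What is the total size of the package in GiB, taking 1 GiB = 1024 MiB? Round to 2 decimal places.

16.45 GiB

Audio: 120 kbps = 0.120 Mbps.
gameplay capture: 12.510 Mbps × 9360 s = 117093.6 Mb
wedding highlight reel: 33.120 Mbps × 374 s = 12386.9 Mb
time-lapse clip: 49.120 Mbps × 240 s = 11788.8 Mb
Total: 141269.3 Mb = 17658.7 MB.
= 16.45 GiB.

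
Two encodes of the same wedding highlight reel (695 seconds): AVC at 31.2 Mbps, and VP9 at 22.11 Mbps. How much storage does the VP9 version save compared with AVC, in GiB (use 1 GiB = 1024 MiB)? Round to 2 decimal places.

AVC: 31.200 Mbps × 695 s = 21684.0 Mb = 2.524 GiB.
VP9: 22.110 Mbps × 695 s = 15366.5 Mb = 1.789 GiB.
Saving: 2.524 − 1.789 = 0.735 GiB.

0.74 GiB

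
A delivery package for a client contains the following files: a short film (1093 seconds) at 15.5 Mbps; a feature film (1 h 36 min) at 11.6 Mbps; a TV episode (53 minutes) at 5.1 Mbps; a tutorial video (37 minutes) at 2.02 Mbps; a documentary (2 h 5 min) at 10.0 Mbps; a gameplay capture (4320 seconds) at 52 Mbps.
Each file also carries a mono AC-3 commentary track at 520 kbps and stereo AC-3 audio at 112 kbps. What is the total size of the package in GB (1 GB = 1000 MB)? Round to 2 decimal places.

52.41 GB

Audio total: 520 + 112 = 632 kbps = 0.632 Mbps.
short film: 16.132 Mbps × 1093 s = 17632.3 Mb
feature film: 12.232 Mbps × 5760 s = 70456.3 Mb
TV episode: 5.732 Mbps × 3180 s = 18227.8 Mb
tutorial video: 2.652 Mbps × 2220 s = 5887.4 Mb
documentary: 10.632 Mbps × 7500 s = 79740.0 Mb
gameplay capture: 52.632 Mbps × 4320 s = 227370.2 Mb
Total: 419314.0 Mb = 52414.3 MB.
= 52.41 GB.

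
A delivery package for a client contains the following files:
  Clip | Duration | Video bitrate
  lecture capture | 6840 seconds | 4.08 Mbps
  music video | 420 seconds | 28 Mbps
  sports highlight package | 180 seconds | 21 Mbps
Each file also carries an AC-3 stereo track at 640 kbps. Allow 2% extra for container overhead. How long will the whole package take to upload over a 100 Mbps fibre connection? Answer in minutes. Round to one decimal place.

Audio: 640 kbps = 0.640 Mbps.
lecture capture: 4.720 Mbps × 6840 s × 1.02 = 32930.5 Mb
music video: 28.640 Mbps × 420 s × 1.02 = 12269.4 Mb
sports highlight package: 21.640 Mbps × 180 s × 1.02 = 3973.1 Mb
Total: 49173.0 Mb = 6146.6 MB.
At 100 Mbps: 49173.0 / 100 = 492 s ≈ 8.2 minutes.

8.2 minutes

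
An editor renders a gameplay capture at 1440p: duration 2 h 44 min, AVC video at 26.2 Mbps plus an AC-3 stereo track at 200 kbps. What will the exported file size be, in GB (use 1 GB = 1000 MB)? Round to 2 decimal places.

2 h 44 min = 164 min = 9840 s
Audio: 200 kbps = 0.200 Mbps.
Total bitrate: 26.2 + 0.200 = 26.400 Mbps.
Stream data: 26.400 Mbps × 9840 s = 259776.0 Mb.
259,776 Mb ÷ 8 = 32,472 MB → 32.47 GB.

32.47 GB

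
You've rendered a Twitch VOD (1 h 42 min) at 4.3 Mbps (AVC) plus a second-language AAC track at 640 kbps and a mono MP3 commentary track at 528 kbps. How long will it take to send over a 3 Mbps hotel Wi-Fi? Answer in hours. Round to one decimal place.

3.1 hours

1 h 42 min = 102 min = 6120 s
Audio total: 640 + 528 = 1168 kbps = 1.168 Mbps.
Total bitrate: 5.468 Mbps.
File: 5.468 Mbps × 6120 s = 33464.2 Mb.
At 3 Mbps: 33464.2 / 3 = 11154.7 s ≈ 3.1 hours.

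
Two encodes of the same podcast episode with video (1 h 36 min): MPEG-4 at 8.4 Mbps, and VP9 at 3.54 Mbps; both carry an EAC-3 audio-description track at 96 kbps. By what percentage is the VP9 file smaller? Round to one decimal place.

57.2%

1 h 36 min = 96 min = 5760 s
Audio: 96 kbps = 0.096 Mbps.
MPEG-4: 8.496 Mbps × 5760 s = 48937.0 Mb = 5.697 GiB.
VP9: 3.636 Mbps × 5760 s = 20943.4 Mb = 2.438 GiB.
Reduction: (1 − 2.438/5.697) × 100 = 57.20%.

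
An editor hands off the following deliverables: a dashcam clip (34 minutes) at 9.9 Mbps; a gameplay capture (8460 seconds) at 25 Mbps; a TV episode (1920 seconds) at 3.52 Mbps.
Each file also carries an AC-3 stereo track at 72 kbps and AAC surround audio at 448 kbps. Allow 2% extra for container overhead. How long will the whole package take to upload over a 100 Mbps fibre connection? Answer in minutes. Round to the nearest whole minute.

42 minutes

Audio total: 72 + 448 = 520 kbps = 0.520 Mbps.
dashcam clip: 10.420 Mbps × 2040 s × 1.02 = 21681.9 Mb
gameplay capture: 25.520 Mbps × 8460 s × 1.02 = 220217.2 Mb
TV episode: 4.040 Mbps × 1920 s × 1.02 = 7911.9 Mb
Total: 249811.1 Mb = 31226.4 MB.
At 100 Mbps: 249811.1 / 100 = 2498 s ≈ 41.6 minutes.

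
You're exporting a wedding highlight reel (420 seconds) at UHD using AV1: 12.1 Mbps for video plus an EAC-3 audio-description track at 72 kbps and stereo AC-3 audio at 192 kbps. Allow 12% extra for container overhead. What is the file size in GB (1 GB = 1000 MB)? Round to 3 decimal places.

0.727 GB

Audio total: 72 + 192 = 264 kbps = 0.264 Mbps.
Total bitrate: 12.1 + 0.264 = 12.364 Mbps.
Stream data: 12.364 Mbps × 420 s = 5192.9 Mb.
With 12% container overhead: ×1.12.
5,816 Mb ÷ 8 = 727.0 MB → 0.727 GB.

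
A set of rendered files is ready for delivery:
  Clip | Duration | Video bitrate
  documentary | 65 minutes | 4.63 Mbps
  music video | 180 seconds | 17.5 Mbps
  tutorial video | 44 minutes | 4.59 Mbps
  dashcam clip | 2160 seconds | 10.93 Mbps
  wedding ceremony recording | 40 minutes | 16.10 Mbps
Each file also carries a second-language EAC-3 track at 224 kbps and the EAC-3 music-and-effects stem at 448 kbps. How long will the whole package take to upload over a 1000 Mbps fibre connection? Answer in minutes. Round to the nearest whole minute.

Audio total: 224 + 448 = 672 kbps = 0.672 Mbps.
documentary: 5.302 Mbps × 3900 s = 20677.8 Mb
music video: 18.172 Mbps × 180 s = 3271.0 Mb
tutorial video: 5.262 Mbps × 2640 s = 13891.7 Mb
dashcam clip: 11.602 Mbps × 2160 s = 25060.3 Mb
wedding ceremony recording: 16.772 Mbps × 2400 s = 40252.8 Mb
Total: 103153.6 Mb = 12894.2 MB.
At 1000 Mbps: 103153.6 / 1000 = 103 s ≈ 1.72 minutes.

2 minutes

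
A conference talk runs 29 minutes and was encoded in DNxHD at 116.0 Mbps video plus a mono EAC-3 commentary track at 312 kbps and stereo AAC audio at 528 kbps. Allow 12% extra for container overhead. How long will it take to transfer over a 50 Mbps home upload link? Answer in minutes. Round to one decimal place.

29 min = 1740 s
Audio total: 312 + 528 = 840 kbps = 0.840 Mbps.
Total bitrate: 116.840 Mbps.
File: 116.840 Mbps × 1740 s = 203301.6 Mb.
With 12% container overhead: ×1.12. → 227697.8 Mb.
At 50 Mbps: 227697.8 / 50 = 4554.0 s ≈ 75.9 minutes.

75.9 minutes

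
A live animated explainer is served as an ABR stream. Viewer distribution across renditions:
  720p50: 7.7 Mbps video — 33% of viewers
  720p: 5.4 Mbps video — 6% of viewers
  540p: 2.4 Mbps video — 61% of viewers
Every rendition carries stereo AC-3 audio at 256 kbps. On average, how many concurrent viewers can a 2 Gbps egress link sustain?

Audio: 256 kbps = 0.256 Mbps.
Average per-viewer bitrate: 0.33×7.956 + 0.06×5.656 + 0.61×2.656 = 4.585 Mbps.
2 Gbps = 2,000 Mbps; 2,000 / 4.585 = 436.21 → 436.

436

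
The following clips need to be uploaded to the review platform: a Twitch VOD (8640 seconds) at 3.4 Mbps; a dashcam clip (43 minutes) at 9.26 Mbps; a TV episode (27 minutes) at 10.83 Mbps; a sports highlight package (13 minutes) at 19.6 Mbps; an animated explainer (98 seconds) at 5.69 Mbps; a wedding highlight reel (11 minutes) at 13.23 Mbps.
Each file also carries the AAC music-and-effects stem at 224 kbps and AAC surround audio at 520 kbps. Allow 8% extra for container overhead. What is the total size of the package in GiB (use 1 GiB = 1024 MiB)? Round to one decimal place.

Audio total: 224 + 520 = 744 kbps = 0.744 Mbps.
Twitch VOD: 4.144 Mbps × 8640 s × 1.08 = 38668.5 Mb
dashcam clip: 10.004 Mbps × 2580 s × 1.08 = 27875.1 Mb
TV episode: 11.574 Mbps × 1620 s × 1.08 = 20249.9 Mb
sports highlight package: 20.344 Mbps × 780 s × 1.08 = 17137.8 Mb
animated explainer: 6.434 Mbps × 98 s × 1.08 = 681.0 Mb
wedding highlight reel: 13.974 Mbps × 660 s × 1.08 = 9960.7 Mb
Total: 114572.9 Mb = 14321.6 MB.
= 13.34 GiB.

13.3 GiB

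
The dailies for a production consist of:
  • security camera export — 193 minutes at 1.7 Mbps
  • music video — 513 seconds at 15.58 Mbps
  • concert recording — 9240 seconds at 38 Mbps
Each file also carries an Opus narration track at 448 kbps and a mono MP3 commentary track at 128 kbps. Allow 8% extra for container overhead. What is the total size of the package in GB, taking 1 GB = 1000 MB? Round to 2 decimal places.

Audio total: 448 + 128 = 576 kbps = 0.576 Mbps.
security camera export: 2.276 Mbps × 11580 s × 1.08 = 28464.6 Mb
music video: 16.156 Mbps × 513 s × 1.08 = 8951.1 Mb
concert recording: 38.576 Mbps × 9240 s × 1.08 = 384957.6 Mb
Total: 422373.3 Mb = 52796.7 MB.
= 52.80 GB.

52.80 GB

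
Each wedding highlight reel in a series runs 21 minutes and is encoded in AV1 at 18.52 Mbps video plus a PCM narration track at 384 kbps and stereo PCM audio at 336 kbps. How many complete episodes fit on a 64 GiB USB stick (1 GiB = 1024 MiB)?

22

21 min = 1260 s
Audio total: 384 + 336 = 720 kbps = 0.720 Mbps.
Total bitrate: 19.240 Mbps.
Per item: 19.240 Mbps × 1260 s = 24,242 Mb = 3,030 MB.
Capacity: 64 GiB = 549,756 Mb; 22.68 items → 22 complete.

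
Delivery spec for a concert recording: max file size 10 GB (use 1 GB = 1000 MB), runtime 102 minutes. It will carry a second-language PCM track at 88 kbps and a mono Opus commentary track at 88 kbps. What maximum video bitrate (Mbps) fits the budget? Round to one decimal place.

12.9 Mbps

Budget: 10 GB = 80000.0 Mb.
102 min = 6120 s
Total bitrate budget: 80000.0 Mb / 6120 s = 13.072 Mbps.
Audio total: 88 + 88 = 176 kbps = 0.176 Mbps.
Video: 13.072 − 0.176 = 12.896 Mbps.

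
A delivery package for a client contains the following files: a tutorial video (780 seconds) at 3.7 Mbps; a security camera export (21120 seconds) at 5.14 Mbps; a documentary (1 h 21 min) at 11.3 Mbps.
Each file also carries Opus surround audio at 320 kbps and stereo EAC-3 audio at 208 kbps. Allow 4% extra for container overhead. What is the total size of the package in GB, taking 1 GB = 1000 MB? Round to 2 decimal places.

Audio total: 320 + 208 = 528 kbps = 0.528 Mbps.
tutorial video: 4.228 Mbps × 780 s × 1.04 = 3429.8 Mb
security camera export: 5.668 Mbps × 21120 s × 1.04 = 124496.5 Mb
documentary: 11.828 Mbps × 4860 s × 1.04 = 59783.4 Mb
Total: 187709.7 Mb = 23463.7 MB.
= 23.46 GB.

23.46 GB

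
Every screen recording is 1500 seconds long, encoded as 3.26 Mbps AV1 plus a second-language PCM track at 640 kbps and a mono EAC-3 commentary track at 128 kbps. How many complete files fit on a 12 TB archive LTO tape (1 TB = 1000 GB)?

Audio total: 640 + 128 = 768 kbps = 0.768 Mbps.
Total bitrate: 4.028 Mbps.
Per item: 4.028 Mbps × 1500 s = 6,042 Mb = 755.2 MB.
Capacity: 12 TB = 96,000,000 Mb; 15888.78 items → 15888 complete.

15888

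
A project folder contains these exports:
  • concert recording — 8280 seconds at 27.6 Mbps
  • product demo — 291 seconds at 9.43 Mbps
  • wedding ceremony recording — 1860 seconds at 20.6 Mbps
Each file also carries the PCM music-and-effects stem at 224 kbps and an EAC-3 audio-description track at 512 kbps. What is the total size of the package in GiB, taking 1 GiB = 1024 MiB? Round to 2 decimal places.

Audio total: 224 + 512 = 736 kbps = 0.736 Mbps.
concert recording: 28.336 Mbps × 8280 s = 234622.1 Mb
product demo: 10.166 Mbps × 291 s = 2958.3 Mb
wedding ceremony recording: 21.336 Mbps × 1860 s = 39685.0 Mb
Total: 277265.3 Mb = 34658.2 MB.
= 32.28 GiB.

32.28 GiB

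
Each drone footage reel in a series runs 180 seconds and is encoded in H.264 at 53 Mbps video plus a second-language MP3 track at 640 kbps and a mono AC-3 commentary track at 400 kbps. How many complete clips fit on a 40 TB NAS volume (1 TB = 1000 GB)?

Audio total: 640 + 400 = 1040 kbps = 1.040 Mbps.
Total bitrate: 54.040 Mbps.
Per item: 54.040 Mbps × 180 s = 9,727 Mb = 1,216 MB.
Capacity: 40 TB = 320,000,000 Mb; 32897.44 items → 32897 complete.

32897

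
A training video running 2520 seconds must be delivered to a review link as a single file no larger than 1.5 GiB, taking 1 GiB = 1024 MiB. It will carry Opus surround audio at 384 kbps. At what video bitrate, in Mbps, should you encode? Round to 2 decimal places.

Budget: 1.5 GiB = 12884.9 Mb.
Total bitrate budget: 12884.9 Mb / 2520 s = 5.113 Mbps.
Audio: 384 kbps = 0.384 Mbps.
Video: 5.113 − 0.384 = 4.729 Mbps.

4.73 Mbps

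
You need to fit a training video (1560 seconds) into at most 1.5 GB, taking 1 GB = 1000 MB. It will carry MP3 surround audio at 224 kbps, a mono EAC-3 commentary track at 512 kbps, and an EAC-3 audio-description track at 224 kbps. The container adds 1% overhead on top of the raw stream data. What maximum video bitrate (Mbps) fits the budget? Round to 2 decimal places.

Budget: 1.5 GB = 12000.0 Mb.
Stream payload after overhead: 12000.0 / 1.01 = 11881.2 Mb.
Total bitrate budget: 11881.2 Mb / 1560 s = 7.616 Mbps.
Audio total: 224 + 512 + 224 = 960 kbps = 0.960 Mbps.
Video: 7.616 − 0.960 = 6.656 Mbps.

6.66 Mbps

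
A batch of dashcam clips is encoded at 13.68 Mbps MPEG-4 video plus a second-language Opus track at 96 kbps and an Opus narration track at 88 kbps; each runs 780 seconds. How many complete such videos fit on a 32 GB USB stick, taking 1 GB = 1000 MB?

Audio total: 96 + 88 = 184 kbps = 0.184 Mbps.
Total bitrate: 13.864 Mbps.
Per item: 13.864 Mbps × 780 s = 10,814 Mb = 1,352 MB.
Capacity: 32 GB = 256,000 Mb; 23.67 items → 23 complete.

23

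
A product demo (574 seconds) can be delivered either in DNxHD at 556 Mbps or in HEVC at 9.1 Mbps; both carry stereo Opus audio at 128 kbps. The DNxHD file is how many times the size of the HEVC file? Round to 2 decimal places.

Audio: 128 kbps = 0.128 Mbps.
DNxHD: 556.128 Mbps × 574 s = 319217.5 Mb = 37.162 GiB.
HEVC: 9.228 Mbps × 574 s = 5296.9 Mb = 0.617 GiB.
Ratio: 37.162 / 0.617 = 60.265.

60.27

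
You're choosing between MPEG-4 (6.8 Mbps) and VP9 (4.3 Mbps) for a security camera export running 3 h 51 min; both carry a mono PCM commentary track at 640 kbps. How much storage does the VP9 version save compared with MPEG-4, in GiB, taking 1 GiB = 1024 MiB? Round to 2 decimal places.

4.03 GiB

3 h 51 min = 231 min = 13860 s
Audio: 640 kbps = 0.640 Mbps.
MPEG-4: 7.440 Mbps × 13860 s = 103118.4 Mb = 12.005 GiB.
VP9: 4.940 Mbps × 13860 s = 68468.4 Mb = 7.971 GiB.
Saving: 12.005 − 7.971 = 4.034 GiB.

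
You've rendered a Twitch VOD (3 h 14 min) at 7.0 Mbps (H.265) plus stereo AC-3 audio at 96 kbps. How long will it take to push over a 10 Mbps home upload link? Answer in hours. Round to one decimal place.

3 h 14 min = 194 min = 11640 s
Audio: 96 kbps = 0.096 Mbps.
Total bitrate: 7.096 Mbps.
File: 7.096 Mbps × 11640 s = 82597.4 Mb.
At 10 Mbps: 82597.4 / 10 = 8259.7 s ≈ 2.29 hours.

2.3 hours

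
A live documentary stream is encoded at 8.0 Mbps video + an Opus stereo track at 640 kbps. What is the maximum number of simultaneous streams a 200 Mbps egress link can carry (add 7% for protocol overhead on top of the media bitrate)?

Audio: 640 kbps = 0.640 Mbps.
Per-viewer media rate: 8.640 Mbps.
On the wire with 7% overhead: 9.245 Mbps.
200 Mbps = 200.0 Mbps; 200.0 / 9.245 = 21.63 → 21 viewers.

21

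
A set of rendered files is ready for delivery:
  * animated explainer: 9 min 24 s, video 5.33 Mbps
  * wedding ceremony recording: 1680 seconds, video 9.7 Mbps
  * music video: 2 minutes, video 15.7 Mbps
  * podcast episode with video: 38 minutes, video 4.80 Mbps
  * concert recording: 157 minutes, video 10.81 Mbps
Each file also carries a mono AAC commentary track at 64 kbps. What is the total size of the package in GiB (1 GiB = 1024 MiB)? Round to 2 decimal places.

Audio: 64 kbps = 0.064 Mbps.
animated explainer: 5.394 Mbps × 564 s = 3042.2 Mb
wedding ceremony recording: 9.764 Mbps × 1680 s = 16403.5 Mb
music video: 15.764 Mbps × 120 s = 1891.7 Mb
podcast episode with video: 4.864 Mbps × 2280 s = 11089.9 Mb
concert recording: 10.874 Mbps × 9420 s = 102433.1 Mb
Total: 134860.4 Mb = 16857.6 MB.
= 15.70 GiB.

15.70 GiB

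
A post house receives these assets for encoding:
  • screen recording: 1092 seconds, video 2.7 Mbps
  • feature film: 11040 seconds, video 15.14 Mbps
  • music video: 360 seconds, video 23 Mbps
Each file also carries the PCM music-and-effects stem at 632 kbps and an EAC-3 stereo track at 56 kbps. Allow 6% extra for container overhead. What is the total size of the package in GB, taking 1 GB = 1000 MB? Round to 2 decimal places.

Audio total: 632 + 56 = 688 kbps = 0.688 Mbps.
screen recording: 3.388 Mbps × 1092 s × 1.06 = 3921.7 Mb
feature film: 15.828 Mbps × 11040 s × 1.06 = 185225.6 Mb
music video: 23.688 Mbps × 360 s × 1.06 = 9039.3 Mb
Total: 198186.6 Mb = 24773.3 MB.
= 24.77 GB.

24.77 GB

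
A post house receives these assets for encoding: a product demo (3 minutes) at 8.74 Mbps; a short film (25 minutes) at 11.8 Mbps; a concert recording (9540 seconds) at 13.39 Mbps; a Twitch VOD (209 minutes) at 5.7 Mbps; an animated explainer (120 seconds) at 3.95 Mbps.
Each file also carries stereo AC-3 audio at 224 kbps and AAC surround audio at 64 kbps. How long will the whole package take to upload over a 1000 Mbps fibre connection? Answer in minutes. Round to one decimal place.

Audio total: 224 + 64 = 288 kbps = 0.288 Mbps.
product demo: 9.028 Mbps × 180 s = 1625.0 Mb
short film: 12.088 Mbps × 1500 s = 18132.0 Mb
concert recording: 13.678 Mbps × 9540 s = 130488.1 Mb
Twitch VOD: 5.988 Mbps × 12540 s = 75089.5 Mb
animated explainer: 4.238 Mbps × 120 s = 508.6 Mb
Total: 225843.2 Mb = 28230.4 MB.
At 1000 Mbps: 225843.2 / 1000 = 226 s ≈ 3.76 minutes.

3.8 minutes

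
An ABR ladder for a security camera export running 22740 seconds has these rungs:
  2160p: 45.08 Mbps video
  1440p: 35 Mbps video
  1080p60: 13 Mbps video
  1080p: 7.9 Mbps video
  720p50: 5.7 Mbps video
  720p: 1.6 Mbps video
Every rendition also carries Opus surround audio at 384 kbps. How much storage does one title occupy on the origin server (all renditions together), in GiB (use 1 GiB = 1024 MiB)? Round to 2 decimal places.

292.75 GiB

Audio: 384 kbps = 0.384 Mbps.
Sum of rendition bitrates: (45.08+0.384) + (35+0.384) + (13+0.384) + (7.9+0.384) + (5.7+0.384) + (1.6+0.384) = 110.584 Mbps.
× 22740 s = 2,514,680 Mb = 314,335 MB = 292.7 GiB.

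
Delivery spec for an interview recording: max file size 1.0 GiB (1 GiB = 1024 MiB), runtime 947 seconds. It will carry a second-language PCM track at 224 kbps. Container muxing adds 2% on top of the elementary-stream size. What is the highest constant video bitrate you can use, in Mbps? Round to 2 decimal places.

8.67 Mbps

Budget: 1.0 GiB = 8589.9 Mb.
Stream payload after overhead: 8589.9 / 1.02 = 8421.5 Mb.
Total bitrate budget: 8421.5 Mb / 947 s = 8.893 Mbps.
Audio: 224 kbps = 0.224 Mbps.
Video: 8.893 − 0.224 = 8.669 Mbps.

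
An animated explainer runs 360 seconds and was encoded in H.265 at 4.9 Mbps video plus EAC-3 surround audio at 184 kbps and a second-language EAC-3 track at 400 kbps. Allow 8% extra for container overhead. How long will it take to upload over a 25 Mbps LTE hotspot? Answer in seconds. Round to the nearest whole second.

Audio total: 184 + 400 = 584 kbps = 0.584 Mbps.
Total bitrate: 5.484 Mbps.
File: 5.484 Mbps × 360 s = 1974.2 Mb.
With 8% container overhead: ×1.08. → 2132.2 Mb.
At 25 Mbps: 2132.2 / 25 = 85.3 s ≈ 85.3 seconds.

85 seconds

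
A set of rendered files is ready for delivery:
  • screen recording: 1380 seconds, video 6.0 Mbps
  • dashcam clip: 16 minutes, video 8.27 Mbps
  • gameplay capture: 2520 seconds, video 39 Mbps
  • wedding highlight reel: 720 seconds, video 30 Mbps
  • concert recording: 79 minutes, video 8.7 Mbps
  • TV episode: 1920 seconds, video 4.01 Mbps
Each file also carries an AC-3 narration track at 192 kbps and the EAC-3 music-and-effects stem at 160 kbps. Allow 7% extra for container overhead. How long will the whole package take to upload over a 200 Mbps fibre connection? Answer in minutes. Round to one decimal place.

Audio total: 192 + 160 = 352 kbps = 0.352 Mbps.
screen recording: 6.352 Mbps × 1380 s × 1.07 = 9379.4 Mb
dashcam clip: 8.622 Mbps × 960 s × 1.07 = 8856.5 Mb
gameplay capture: 39.352 Mbps × 2520 s × 1.07 = 106108.7 Mb
wedding highlight reel: 30.352 Mbps × 720 s × 1.07 = 23383.2 Mb
concert recording: 9.052 Mbps × 4740 s × 1.07 = 45909.9 Mb
TV episode: 4.362 Mbps × 1920 s × 1.07 = 8961.3 Mb
Total: 202599.0 Mb = 25324.9 MB.
At 200 Mbps: 202599.0 / 200 = 1013 s ≈ 16.9 minutes.

16.9 minutes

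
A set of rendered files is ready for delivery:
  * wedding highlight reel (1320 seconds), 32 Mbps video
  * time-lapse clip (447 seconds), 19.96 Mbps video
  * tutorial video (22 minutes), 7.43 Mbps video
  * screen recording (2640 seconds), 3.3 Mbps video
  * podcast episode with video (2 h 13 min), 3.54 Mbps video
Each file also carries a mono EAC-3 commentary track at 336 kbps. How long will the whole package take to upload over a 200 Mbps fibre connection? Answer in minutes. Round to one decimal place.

8.5 minutes

Audio: 336 kbps = 0.336 Mbps.
wedding highlight reel: 32.336 Mbps × 1320 s = 42683.5 Mb
time-lapse clip: 20.296 Mbps × 447 s = 9072.3 Mb
tutorial video: 7.766 Mbps × 1320 s = 10251.1 Mb
screen recording: 3.636 Mbps × 2640 s = 9599.0 Mb
podcast episode with video: 3.876 Mbps × 7980 s = 30930.5 Mb
Total: 102536.5 Mb = 12817.1 MB.
At 200 Mbps: 102536.5 / 200 = 513 s ≈ 8.54 minutes.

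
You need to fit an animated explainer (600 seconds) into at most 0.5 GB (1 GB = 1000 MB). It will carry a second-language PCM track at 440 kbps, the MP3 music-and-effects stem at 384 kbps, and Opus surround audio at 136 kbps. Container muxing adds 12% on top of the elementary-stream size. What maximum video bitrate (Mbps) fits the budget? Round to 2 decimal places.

4.99 Mbps

Budget: 0.5 GB = 4000.0 Mb.
Stream payload after overhead: 4000.0 / 1.12 = 3571.4 Mb.
Total bitrate budget: 3571.4 Mb / 600 s = 5.952 Mbps.
Audio total: 440 + 384 + 136 = 960 kbps = 0.960 Mbps.
Video: 5.952 − 0.960 = 4.992 Mbps.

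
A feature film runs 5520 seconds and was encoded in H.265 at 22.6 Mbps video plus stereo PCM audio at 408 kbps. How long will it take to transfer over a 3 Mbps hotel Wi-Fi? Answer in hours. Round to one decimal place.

11.8 hours

Audio: 408 kbps = 0.408 Mbps.
Total bitrate: 23.008 Mbps.
File: 23.008 Mbps × 5520 s = 127004.2 Mb.
At 3 Mbps: 127004.2 / 3 = 42334.7 s ≈ 11.8 hours.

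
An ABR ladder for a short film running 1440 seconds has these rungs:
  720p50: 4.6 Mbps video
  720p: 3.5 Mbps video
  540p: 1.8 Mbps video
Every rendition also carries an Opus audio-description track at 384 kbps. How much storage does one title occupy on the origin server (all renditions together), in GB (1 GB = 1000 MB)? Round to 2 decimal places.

1.99 GB

Audio: 384 kbps = 0.384 Mbps.
Sum of rendition bitrates: (4.6+0.384) + (3.5+0.384) + (1.8+0.384) = 11.052 Mbps.
× 1440 s = 15,915 Mb = 1,989 MB = 1.989 GB.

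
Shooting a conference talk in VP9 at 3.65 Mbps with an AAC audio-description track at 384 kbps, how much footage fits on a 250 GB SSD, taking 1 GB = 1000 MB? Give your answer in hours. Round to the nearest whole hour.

Audio: 384 kbps = 0.384 Mbps.
Total bitrate: 3.65 + 0.384 = 4.034 Mbps.
Capacity: 250 GB = 2,000,000 Mb.
Recording time: 2,000,000 / 4.034 = 495,786 s ≈ 138 hours.

138 hours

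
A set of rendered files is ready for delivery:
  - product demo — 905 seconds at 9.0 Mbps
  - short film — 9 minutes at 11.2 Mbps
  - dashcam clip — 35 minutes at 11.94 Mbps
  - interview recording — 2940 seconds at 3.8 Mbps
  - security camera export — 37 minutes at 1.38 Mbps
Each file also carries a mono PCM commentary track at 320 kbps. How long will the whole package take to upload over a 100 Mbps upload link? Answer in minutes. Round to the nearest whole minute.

Audio: 320 kbps = 0.320 Mbps.
product demo: 9.320 Mbps × 905 s = 8434.6 Mb
short film: 11.520 Mbps × 540 s = 6220.8 Mb
dashcam clip: 12.260 Mbps × 2100 s = 25746.0 Mb
interview recording: 4.120 Mbps × 2940 s = 12112.8 Mb
security camera export: 1.700 Mbps × 2220 s = 3774.0 Mb
Total: 56288.2 Mb = 7036.0 MB.
At 100 Mbps: 56288.2 / 100 = 563 s ≈ 9.38 minutes.

9 minutes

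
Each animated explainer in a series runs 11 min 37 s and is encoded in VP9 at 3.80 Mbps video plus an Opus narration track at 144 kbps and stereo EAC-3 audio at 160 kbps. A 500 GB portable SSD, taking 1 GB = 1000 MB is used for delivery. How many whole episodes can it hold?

1398

11 min 37 s = 697 s
Audio total: 144 + 160 = 304 kbps = 0.304 Mbps.
Total bitrate: 4.104 Mbps.
Per item: 4.104 Mbps × 697 s = 2,860 Mb = 357.6 MB.
Capacity: 500 GB = 4,000,000 Mb; 1398.36 items → 1398 complete.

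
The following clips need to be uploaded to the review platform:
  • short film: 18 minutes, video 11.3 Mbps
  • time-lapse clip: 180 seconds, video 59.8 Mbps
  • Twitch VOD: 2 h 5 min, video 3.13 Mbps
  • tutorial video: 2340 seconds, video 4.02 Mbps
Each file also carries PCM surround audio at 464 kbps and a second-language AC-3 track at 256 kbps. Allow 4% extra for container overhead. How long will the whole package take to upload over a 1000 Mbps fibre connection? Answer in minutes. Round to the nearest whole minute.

Audio total: 464 + 256 = 720 kbps = 0.720 Mbps.
short film: 12.020 Mbps × 1080 s × 1.04 = 13500.9 Mb
time-lapse clip: 60.520 Mbps × 180 s × 1.04 = 11329.3 Mb
Twitch VOD: 3.850 Mbps × 7500 s × 1.04 = 30030.0 Mb
tutorial video: 4.740 Mbps × 2340 s × 1.04 = 11535.3 Mb
Total: 66395.5 Mb = 8299.4 MB.
At 1000 Mbps: 66395.5 / 1000 = 66 s ≈ 1.11 minutes.

1 minutes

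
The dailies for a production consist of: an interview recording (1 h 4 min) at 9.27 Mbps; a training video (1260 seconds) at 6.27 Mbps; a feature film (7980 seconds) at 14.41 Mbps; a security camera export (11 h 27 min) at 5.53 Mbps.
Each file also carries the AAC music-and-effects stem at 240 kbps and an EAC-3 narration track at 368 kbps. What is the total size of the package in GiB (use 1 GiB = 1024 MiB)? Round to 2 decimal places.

48.83 GiB

Audio total: 240 + 368 = 608 kbps = 0.608 Mbps.
interview recording: 9.878 Mbps × 3840 s = 37931.5 Mb
training video: 6.878 Mbps × 1260 s = 8666.3 Mb
feature film: 15.018 Mbps × 7980 s = 119843.6 Mb
security camera export: 6.138 Mbps × 41220 s = 253008.4 Mb
Total: 419449.8 Mb = 52431.2 MB.
= 48.83 GiB.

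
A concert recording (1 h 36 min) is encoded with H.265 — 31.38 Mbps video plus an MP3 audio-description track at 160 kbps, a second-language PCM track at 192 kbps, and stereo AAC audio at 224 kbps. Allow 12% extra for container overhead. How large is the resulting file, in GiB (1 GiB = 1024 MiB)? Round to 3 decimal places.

1 h 36 min = 96 min = 5760 s
Audio total: 160 + 192 + 224 = 576 kbps = 0.576 Mbps.
Total bitrate: 31.38 + 0.576 = 31.956 Mbps.
Stream data: 31.956 Mbps × 5760 s = 184066.6 Mb.
With 12% container overhead: ×1.12.
206,155 Mb = 25,769,318,400 bytes ÷ 1,073,741,824 = 24.00 GiB.

24.000 GiB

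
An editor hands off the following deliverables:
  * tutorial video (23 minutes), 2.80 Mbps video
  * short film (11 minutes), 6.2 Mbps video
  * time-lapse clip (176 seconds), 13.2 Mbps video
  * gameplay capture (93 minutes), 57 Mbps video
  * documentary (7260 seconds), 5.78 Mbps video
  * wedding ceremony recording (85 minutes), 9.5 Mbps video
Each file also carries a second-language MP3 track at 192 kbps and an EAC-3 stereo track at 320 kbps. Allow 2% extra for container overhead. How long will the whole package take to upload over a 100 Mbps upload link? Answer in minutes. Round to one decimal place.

Audio total: 192 + 320 = 512 kbps = 0.512 Mbps.
tutorial video: 3.312 Mbps × 1380 s × 1.02 = 4662.0 Mb
short film: 6.712 Mbps × 660 s × 1.02 = 4518.5 Mb
time-lapse clip: 13.712 Mbps × 176 s × 1.02 = 2461.6 Mb
gameplay capture: 57.512 Mbps × 5580 s × 1.02 = 327335.3 Mb
documentary: 6.292 Mbps × 7260 s × 1.02 = 46593.5 Mb
wedding ceremony recording: 10.012 Mbps × 5100 s × 1.02 = 52082.4 Mb
Total: 437653.3 Mb = 54706.7 MB.
At 100 Mbps: 437653.3 / 100 = 4377 s ≈ 72.9 minutes.

72.9 minutes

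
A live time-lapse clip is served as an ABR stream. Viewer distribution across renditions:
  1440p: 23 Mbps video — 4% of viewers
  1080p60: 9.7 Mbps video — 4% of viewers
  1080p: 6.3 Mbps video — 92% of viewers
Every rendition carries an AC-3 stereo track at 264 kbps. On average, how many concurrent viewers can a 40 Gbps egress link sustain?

Audio: 264 kbps = 0.264 Mbps.
Average per-viewer bitrate: 0.04×23.264 + 0.04×9.964 + 0.92×6.564 = 7.368 Mbps.
40 Gbps = 40,000 Mbps; 40,000 / 7.368 = 5428.88 → 5428.

5428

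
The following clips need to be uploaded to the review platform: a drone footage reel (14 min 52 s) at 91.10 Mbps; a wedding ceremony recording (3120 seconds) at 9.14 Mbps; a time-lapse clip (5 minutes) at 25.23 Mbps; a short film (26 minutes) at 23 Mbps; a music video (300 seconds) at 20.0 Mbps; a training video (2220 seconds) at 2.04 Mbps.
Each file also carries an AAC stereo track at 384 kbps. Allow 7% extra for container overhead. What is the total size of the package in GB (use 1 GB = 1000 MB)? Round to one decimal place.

Audio: 384 kbps = 0.384 Mbps.
drone footage reel: 91.484 Mbps × 892 s × 1.07 = 87316.0 Mb
wedding ceremony recording: 9.524 Mbps × 3120 s × 1.07 = 31794.9 Mb
time-lapse clip: 25.614 Mbps × 300 s × 1.07 = 8222.1 Mb
short film: 23.384 Mbps × 1560 s × 1.07 = 39032.6 Mb
music video: 20.384 Mbps × 300 s × 1.07 = 6543.3 Mb
training video: 2.424 Mbps × 2220 s × 1.07 = 5758.0 Mb
Total: 178666.8 Mb = 22333.4 MB.
= 22.33 GB.

22.3 GB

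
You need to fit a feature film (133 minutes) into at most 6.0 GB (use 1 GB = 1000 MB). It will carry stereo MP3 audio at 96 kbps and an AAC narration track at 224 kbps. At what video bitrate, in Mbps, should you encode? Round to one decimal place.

Budget: 6.0 GB = 48000.0 Mb.
133 min = 7980 s
Total bitrate budget: 48000.0 Mb / 7980 s = 6.015 Mbps.
Audio total: 96 + 224 = 320 kbps = 0.320 Mbps.
Video: 6.015 − 0.320 = 5.695 Mbps.

5.7 Mbps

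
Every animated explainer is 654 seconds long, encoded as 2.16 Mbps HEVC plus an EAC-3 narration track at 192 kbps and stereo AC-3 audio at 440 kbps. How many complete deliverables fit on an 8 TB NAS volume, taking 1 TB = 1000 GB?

Audio total: 192 + 440 = 632 kbps = 0.632 Mbps.
Total bitrate: 2.792 Mbps.
Per item: 2.792 Mbps × 654 s = 1,826 Mb = 228.2 MB.
Capacity: 8 TB = 64,000,000 Mb; 35049.90 items → 35049 complete.

35049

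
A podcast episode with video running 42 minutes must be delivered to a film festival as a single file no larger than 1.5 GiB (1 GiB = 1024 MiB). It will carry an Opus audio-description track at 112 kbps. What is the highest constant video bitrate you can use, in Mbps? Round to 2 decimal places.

Budget: 1.5 GiB = 12884.9 Mb.
42 min = 2520 s
Total bitrate budget: 12884.9 Mb / 2520 s = 5.113 Mbps.
Audio: 112 kbps = 0.112 Mbps.
Video: 5.113 − 0.112 = 5.001 Mbps.

5.00 Mbps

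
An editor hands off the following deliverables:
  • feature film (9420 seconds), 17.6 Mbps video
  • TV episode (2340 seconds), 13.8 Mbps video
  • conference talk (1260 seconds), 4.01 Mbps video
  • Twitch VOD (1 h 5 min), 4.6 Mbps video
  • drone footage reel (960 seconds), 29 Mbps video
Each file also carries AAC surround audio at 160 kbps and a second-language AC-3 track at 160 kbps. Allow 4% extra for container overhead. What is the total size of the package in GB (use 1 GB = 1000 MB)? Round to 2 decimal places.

Audio total: 160 + 160 = 320 kbps = 0.320 Mbps.
feature film: 17.920 Mbps × 9420 s × 1.04 = 175558.7 Mb
TV episode: 14.120 Mbps × 2340 s × 1.04 = 34362.4 Mb
conference talk: 4.330 Mbps × 1260 s × 1.04 = 5674.0 Mb
Twitch VOD: 4.920 Mbps × 3900 s × 1.04 = 19955.5 Mb
drone footage reel: 29.320 Mbps × 960 s × 1.04 = 29273.1 Mb
Total: 264823.7 Mb = 33103.0 MB.
= 33.10 GB.

33.10 GB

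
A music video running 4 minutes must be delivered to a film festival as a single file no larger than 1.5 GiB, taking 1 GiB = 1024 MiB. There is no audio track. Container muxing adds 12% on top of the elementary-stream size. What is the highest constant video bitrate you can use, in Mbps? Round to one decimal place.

47.9 Mbps

Budget: 1.5 GiB = 12884.9 Mb.
Stream payload after overhead: 12884.9 / 1.12 = 11504.4 Mb.
4 min = 240 s
Total bitrate budget: 11504.4 Mb / 240 s = 47.935 Mbps.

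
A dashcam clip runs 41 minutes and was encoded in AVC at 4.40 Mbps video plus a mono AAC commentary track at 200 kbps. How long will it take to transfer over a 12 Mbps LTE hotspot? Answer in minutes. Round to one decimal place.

41 min = 2460 s
Audio: 200 kbps = 0.200 Mbps.
Total bitrate: 4.600 Mbps.
File: 4.600 Mbps × 2460 s = 11316.0 Mb.
At 12 Mbps: 11316.0 / 12 = 943.0 s ≈ 15.7 minutes.

15.7 minutes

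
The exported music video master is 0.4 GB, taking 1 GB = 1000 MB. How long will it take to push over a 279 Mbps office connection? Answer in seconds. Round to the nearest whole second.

11 seconds

File: 0.4 GB = 3200.0 Mb.
At 279 Mbps: 3200.0 / 279 = 11.5 s ≈ 11.5 seconds.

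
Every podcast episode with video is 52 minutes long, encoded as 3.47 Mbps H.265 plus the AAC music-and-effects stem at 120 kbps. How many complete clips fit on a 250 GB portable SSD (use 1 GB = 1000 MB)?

178

52 min = 3120 s
Audio: 120 kbps = 0.120 Mbps.
Total bitrate: 3.590 Mbps.
Per item: 3.590 Mbps × 3120 s = 11,201 Mb = 1,400 MB.
Capacity: 250 GB = 2,000,000 Mb; 178.56 items → 178 complete.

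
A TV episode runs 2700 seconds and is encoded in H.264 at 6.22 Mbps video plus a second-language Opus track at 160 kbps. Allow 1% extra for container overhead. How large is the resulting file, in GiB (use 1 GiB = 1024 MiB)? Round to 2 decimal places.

Audio: 160 kbps = 0.160 Mbps.
Total bitrate: 6.22 + 0.160 = 6.380 Mbps.
Stream data: 6.380 Mbps × 2700 s = 17226.0 Mb.
With 1% container overhead: ×1.01.
17,398 Mb = 2,174,782,500 bytes ÷ 1,073,741,824 = 2.025 GiB.

2.03 GiB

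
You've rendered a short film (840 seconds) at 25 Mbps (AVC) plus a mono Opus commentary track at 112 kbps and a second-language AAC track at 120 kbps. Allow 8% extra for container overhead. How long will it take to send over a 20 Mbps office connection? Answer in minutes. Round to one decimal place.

19.1 minutes

Audio total: 112 + 120 = 232 kbps = 0.232 Mbps.
Total bitrate: 25.232 Mbps.
File: 25.232 Mbps × 840 s = 21194.9 Mb.
With 8% container overhead: ×1.08. → 22890.5 Mb.
At 20 Mbps: 22890.5 / 20 = 1144.5 s ≈ 19.1 minutes.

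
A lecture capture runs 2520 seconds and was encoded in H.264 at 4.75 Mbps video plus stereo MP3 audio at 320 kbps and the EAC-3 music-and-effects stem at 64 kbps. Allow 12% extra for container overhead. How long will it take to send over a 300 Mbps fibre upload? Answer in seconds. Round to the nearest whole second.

Audio total: 320 + 64 = 384 kbps = 0.384 Mbps.
Total bitrate: 5.134 Mbps.
File: 5.134 Mbps × 2520 s = 12937.7 Mb.
With 12% container overhead: ×1.12. → 14490.2 Mb.
At 300 Mbps: 14490.2 / 300 = 48.3 s ≈ 48.3 seconds.

48 seconds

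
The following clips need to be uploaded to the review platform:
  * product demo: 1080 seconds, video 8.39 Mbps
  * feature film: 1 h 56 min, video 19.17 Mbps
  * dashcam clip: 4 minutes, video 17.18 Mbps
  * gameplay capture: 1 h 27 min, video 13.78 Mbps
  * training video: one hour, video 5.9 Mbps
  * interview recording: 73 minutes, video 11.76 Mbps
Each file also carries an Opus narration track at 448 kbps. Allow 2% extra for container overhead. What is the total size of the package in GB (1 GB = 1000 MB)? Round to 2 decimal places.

Audio: 448 kbps = 0.448 Mbps.
product demo: 8.838 Mbps × 1080 s × 1.02 = 9735.9 Mb
feature film: 19.618 Mbps × 6960 s × 1.02 = 139272.1 Mb
dashcam clip: 17.628 Mbps × 240 s × 1.02 = 4315.3 Mb
gameplay capture: 14.228 Mbps × 5220 s × 1.02 = 75755.6 Mb
training video: 6.348 Mbps × 3600 s × 1.02 = 23309.9 Mb
interview recording: 12.208 Mbps × 4380 s × 1.02 = 54540.5 Mb
Total: 306929.3 Mb = 38366.2 MB.
= 38.37 GB.

38.37 GB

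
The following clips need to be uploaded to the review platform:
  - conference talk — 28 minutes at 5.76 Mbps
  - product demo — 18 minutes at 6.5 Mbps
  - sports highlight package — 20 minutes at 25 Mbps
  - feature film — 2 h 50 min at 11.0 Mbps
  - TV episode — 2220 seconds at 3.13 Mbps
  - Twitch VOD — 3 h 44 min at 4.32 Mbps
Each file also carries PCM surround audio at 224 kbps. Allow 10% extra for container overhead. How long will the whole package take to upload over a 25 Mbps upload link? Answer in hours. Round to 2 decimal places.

2.82 hours

Audio: 224 kbps = 0.224 Mbps.
conference talk: 5.984 Mbps × 1680 s × 1.10 = 11058.4 Mb
product demo: 6.724 Mbps × 1080 s × 1.10 = 7988.1 Mb
sports highlight package: 25.224 Mbps × 1200 s × 1.10 = 33295.7 Mb
feature film: 11.224 Mbps × 10200 s × 1.10 = 125933.3 Mb
TV episode: 3.354 Mbps × 2220 s × 1.10 = 8190.5 Mb
Twitch VOD: 4.544 Mbps × 13440 s × 1.10 = 67178.5 Mb
Total: 253644.5 Mb = 31705.6 MB.
At 25 Mbps: 253644.5 / 25 = 10146 s ≈ 2.82 hours.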